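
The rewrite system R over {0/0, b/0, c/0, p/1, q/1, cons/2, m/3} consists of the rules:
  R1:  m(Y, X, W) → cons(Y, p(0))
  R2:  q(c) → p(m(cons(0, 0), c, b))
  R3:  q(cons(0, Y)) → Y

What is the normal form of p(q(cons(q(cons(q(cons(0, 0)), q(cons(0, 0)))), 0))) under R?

1. p(q(cons(q(cons(q(cons(0, 0)), q(cons(0, 0)))), 0)))  →  p(q(cons(q(cons(0, q(cons(0, 0)))), 0)))   [R3 at 1.1.1.1.1]
2. p(q(cons(q(cons(0, q(cons(0, 0)))), 0)))  →  p(q(cons(q(cons(0, 0)), 0)))   [R3 at 1.1.1]
3. p(q(cons(q(cons(0, 0)), 0)))  →  p(q(cons(0, 0)))   [R3 at 1.1.1]
4. p(q(cons(0, 0)))  →  p(0)   [R3 at 1]

p(0)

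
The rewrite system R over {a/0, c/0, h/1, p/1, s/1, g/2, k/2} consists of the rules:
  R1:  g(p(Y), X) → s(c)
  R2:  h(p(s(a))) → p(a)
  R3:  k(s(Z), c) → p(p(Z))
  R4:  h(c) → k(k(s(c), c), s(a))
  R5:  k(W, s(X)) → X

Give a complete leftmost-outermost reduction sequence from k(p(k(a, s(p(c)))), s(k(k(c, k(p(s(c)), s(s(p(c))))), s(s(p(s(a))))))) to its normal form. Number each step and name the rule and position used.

s(p(s(a)))

1. k(p(k(a, s(p(c)))), s(k(k(c, k(p(s(c)), s(s(p(c))))), s(s(p(s(a)))))))  →  k(k(c, k(p(s(c)), s(s(p(c))))), s(s(p(s(a)))))   [R5 at ε]
2. k(k(c, k(p(s(c)), s(s(p(c))))), s(s(p(s(a)))))  →  s(p(s(a)))   [R5 at ε]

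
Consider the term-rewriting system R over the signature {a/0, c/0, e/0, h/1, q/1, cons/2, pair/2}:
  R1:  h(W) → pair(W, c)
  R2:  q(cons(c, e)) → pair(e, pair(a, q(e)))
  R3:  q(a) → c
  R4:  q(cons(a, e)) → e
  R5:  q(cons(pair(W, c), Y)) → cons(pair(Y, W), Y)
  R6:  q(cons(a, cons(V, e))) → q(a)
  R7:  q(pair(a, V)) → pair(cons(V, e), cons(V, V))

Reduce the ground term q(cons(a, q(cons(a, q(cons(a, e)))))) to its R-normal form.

1. q(cons(a, q(cons(a, q(cons(a, e))))))  →  q(cons(a, q(cons(a, e))))   [R4 at 1.2.1.2]
2. q(cons(a, q(cons(a, e))))  →  q(cons(a, e))   [R4 at 1.2]
3. q(cons(a, e))  →  e   [R4 at ε]

e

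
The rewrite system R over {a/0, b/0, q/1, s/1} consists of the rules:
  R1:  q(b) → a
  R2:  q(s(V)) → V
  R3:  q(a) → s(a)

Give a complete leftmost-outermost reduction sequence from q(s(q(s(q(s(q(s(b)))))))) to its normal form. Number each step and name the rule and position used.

b

1. q(s(q(s(q(s(q(s(b))))))))  →  q(s(q(s(q(s(b))))))   [R2 at ε]
2. q(s(q(s(q(s(b))))))  →  q(s(q(s(b))))   [R2 at ε]
3. q(s(q(s(b))))  →  q(s(b))   [R2 at ε]
4. q(s(b))  →  b   [R2 at ε]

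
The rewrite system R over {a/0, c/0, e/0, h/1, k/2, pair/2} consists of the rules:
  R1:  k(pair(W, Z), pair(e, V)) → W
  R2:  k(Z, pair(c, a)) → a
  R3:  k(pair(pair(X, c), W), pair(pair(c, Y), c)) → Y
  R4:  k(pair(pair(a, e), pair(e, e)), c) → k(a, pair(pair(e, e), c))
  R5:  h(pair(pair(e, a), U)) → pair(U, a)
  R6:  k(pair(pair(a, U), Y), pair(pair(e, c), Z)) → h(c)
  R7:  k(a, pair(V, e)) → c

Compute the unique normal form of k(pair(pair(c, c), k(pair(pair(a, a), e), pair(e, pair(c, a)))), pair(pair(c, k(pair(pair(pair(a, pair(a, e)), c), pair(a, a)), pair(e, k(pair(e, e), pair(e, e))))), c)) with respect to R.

1. k(pair(pair(c, c), k(pair(pair(a, a), e), pair(e, pair(c, a)))), pair(pair(c, k(pair(pair(pair(a, pair(a, e)), c), pair(a, a)), pair(e, k(pair(e, e), pair(e, e))))), c))  →  k(pair(pair(pair(a, pair(a, e)), c), pair(a, a)), pair(e, k(pair(e, e), pair(e, e))))   [R3 at ε]
2. k(pair(pair(pair(a, pair(a, e)), c), pair(a, a)), pair(e, k(pair(e, e), pair(e, e))))  →  pair(pair(a, pair(a, e)), c)   [R1 at ε]

pair(pair(a, pair(a, e)), c)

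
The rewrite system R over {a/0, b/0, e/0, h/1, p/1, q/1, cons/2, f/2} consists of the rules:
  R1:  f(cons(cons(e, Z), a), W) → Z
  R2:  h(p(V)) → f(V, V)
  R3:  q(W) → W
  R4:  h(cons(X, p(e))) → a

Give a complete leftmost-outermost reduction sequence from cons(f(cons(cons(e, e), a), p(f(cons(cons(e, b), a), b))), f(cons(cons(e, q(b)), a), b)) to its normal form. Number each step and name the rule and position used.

1. cons(f(cons(cons(e, e), a), p(f(cons(cons(e, b), a), b))), f(cons(cons(e, q(b)), a), b))  →  cons(e, f(cons(cons(e, q(b)), a), b))   [R1 at 1]
2. cons(e, f(cons(cons(e, q(b)), a), b))  →  cons(e, q(b))   [R1 at 2]
3. cons(e, q(b))  →  cons(e, b)   [R3 at 2]

cons(e, b)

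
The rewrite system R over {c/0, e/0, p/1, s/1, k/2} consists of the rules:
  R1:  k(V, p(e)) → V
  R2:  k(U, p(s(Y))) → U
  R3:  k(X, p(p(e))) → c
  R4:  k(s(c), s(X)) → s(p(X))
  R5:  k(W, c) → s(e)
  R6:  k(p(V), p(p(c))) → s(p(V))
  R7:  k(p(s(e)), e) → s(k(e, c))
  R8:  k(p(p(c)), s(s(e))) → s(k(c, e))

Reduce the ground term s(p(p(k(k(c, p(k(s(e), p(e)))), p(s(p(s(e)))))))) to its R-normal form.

1. s(p(p(k(k(c, p(k(s(e), p(e)))), p(s(p(s(e))))))))  →  s(p(p(k(c, p(k(s(e), p(e)))))))   [R2 at 1.1.1]
2. s(p(p(k(c, p(k(s(e), p(e)))))))  →  s(p(p(k(c, p(s(e))))))   [R1 at 1.1.1.2.1]
3. s(p(p(k(c, p(s(e))))))  →  s(p(p(c)))   [R2 at 1.1.1]

s(p(p(c)))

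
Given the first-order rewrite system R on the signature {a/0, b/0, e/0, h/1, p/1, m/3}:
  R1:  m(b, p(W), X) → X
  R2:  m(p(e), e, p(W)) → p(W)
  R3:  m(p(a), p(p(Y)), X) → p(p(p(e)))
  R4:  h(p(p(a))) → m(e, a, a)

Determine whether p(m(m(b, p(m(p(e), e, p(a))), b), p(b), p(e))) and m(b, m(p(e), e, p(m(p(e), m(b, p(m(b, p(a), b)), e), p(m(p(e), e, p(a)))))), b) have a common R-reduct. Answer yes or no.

Reduce t₁ = p(m(m(b, p(m(p(e), e, p(a))), b), p(b), p(e))):
1. p(m(m(b, p(m(p(e), e, p(a))), b), p(b), p(e)))  →  p(m(b, p(b), p(e)))   [R1 at 1.1]
2. p(m(b, p(b), p(e)))  →  p(p(e))   [R1 at 1]

Reduce t₂ = m(b, m(p(e), e, p(m(p(e), m(b, p(m(b, p(a), b)), e), p(m(p(e), e, p(a)))))), b):
1. m(b, m(p(e), e, p(m(p(e), m(b, p(m(b, p(a), b)), e), p(m(p(e), e, p(a)))))), b)  →  m(b, p(m(p(e), m(b, p(m(b, p(a), b)), e), p(m(p(e), e, p(a))))), b)   [R2 at 2]
2. m(b, p(m(p(e), m(b, p(m(b, p(a), b)), e), p(m(p(e), e, p(a))))), b)  →  b   [R1 at ε]

no — NF(t₁) = p(p(e)), NF(t₂) = b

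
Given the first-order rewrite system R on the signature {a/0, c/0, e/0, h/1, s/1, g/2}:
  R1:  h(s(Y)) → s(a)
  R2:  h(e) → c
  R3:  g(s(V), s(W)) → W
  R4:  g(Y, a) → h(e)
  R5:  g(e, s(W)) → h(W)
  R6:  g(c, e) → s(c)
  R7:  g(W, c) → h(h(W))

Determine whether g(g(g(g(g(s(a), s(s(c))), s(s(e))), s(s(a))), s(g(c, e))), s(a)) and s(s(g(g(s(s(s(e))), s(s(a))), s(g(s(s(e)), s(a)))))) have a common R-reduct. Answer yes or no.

Reduce t₁ = g(g(g(g(g(s(a), s(s(c))), s(s(e))), s(s(a))), s(g(c, e))), s(a)):
1. g(g(g(g(g(s(a), s(s(c))), s(s(e))), s(s(a))), s(g(c, e))), s(a))  →  g(g(g(g(s(c), s(s(e))), s(s(a))), s(g(c, e))), s(a))   [R3 at 1.1.1.1]
2. g(g(g(g(s(c), s(s(e))), s(s(a))), s(g(c, e))), s(a))  →  g(g(g(s(e), s(s(a))), s(g(c, e))), s(a))   [R3 at 1.1.1]
3. g(g(g(s(e), s(s(a))), s(g(c, e))), s(a))  →  g(g(s(a), s(g(c, e))), s(a))   [R3 at 1.1]
4. g(g(s(a), s(g(c, e))), s(a))  →  g(g(c, e), s(a))   [R3 at 1]
5. g(g(c, e), s(a))  →  g(s(c), s(a))   [R6 at 1]
6. g(s(c), s(a))  →  a   [R3 at ε]

Reduce t₂ = s(s(g(g(s(s(s(e))), s(s(a))), s(g(s(s(e)), s(a)))))):
1. s(s(g(g(s(s(s(e))), s(s(a))), s(g(s(s(e)), s(a))))))  →  s(s(g(s(a), s(g(s(s(e)), s(a))))))   [R3 at 1.1.1]
2. s(s(g(s(a), s(g(s(s(e)), s(a))))))  →  s(s(g(s(s(e)), s(a))))   [R3 at 1.1]
3. s(s(g(s(s(e)), s(a))))  →  s(s(a))   [R3 at 1.1]

no — NF(t₁) = a, NF(t₂) = s(s(a))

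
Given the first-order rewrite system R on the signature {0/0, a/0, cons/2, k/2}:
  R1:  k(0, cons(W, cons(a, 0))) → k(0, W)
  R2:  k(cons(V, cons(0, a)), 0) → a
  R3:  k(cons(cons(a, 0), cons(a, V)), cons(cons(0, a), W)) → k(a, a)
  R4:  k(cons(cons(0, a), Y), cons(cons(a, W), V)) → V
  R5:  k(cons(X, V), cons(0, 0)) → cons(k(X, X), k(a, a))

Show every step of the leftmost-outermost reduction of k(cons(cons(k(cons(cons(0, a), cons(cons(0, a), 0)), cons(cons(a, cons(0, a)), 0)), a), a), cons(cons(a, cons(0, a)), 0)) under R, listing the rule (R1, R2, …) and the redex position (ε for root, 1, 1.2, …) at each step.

0

1. k(cons(cons(k(cons(cons(0, a), cons(cons(0, a), 0)), cons(cons(a, cons(0, a)), 0)), a), a), cons(cons(a, cons(0, a)), 0))  →  k(cons(cons(0, a), a), cons(cons(a, cons(0, a)), 0))   [R4 at 1.1.1]
2. k(cons(cons(0, a), a), cons(cons(a, cons(0, a)), 0))  →  0   [R4 at ε]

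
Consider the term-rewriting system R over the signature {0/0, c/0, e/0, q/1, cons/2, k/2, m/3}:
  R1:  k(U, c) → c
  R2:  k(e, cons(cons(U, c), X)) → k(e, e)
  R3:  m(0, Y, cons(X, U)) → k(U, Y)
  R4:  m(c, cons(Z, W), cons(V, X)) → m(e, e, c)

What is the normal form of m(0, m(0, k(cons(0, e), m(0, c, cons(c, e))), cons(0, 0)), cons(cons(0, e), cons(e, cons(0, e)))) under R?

1. m(0, m(0, k(cons(0, e), m(0, c, cons(c, e))), cons(0, 0)), cons(cons(0, e), cons(e, cons(0, e))))  →  k(cons(e, cons(0, e)), m(0, k(cons(0, e), m(0, c, cons(c, e))), cons(0, 0)))   [R3 at ε]
2. k(cons(e, cons(0, e)), m(0, k(cons(0, e), m(0, c, cons(c, e))), cons(0, 0)))  →  k(cons(e, cons(0, e)), k(0, k(cons(0, e), m(0, c, cons(c, e)))))   [R3 at 2]
3. k(cons(e, cons(0, e)), k(0, k(cons(0, e), m(0, c, cons(c, e)))))  →  k(cons(e, cons(0, e)), k(0, k(cons(0, e), k(e, c))))   [R3 at 2.2.2]
4. k(cons(e, cons(0, e)), k(0, k(cons(0, e), k(e, c))))  →  k(cons(e, cons(0, e)), k(0, k(cons(0, e), c)))   [R1 at 2.2.2]
5. k(cons(e, cons(0, e)), k(0, k(cons(0, e), c)))  →  k(cons(e, cons(0, e)), k(0, c))   [R1 at 2.2]
6. k(cons(e, cons(0, e)), k(0, c))  →  k(cons(e, cons(0, e)), c)   [R1 at 2]
7. k(cons(e, cons(0, e)), c)  →  c   [R1 at ε]

c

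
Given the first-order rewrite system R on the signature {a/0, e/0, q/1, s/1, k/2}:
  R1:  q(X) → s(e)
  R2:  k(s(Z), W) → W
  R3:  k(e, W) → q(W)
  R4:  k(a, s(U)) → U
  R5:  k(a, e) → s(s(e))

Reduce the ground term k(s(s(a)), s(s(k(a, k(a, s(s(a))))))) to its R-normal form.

s(s(a))

1. k(s(s(a)), s(s(k(a, k(a, s(s(a)))))))  →  s(s(k(a, k(a, s(s(a))))))   [R2 at ε]
2. s(s(k(a, k(a, s(s(a))))))  →  s(s(k(a, s(a))))   [R4 at 1.1.2]
3. s(s(k(a, s(a))))  →  s(s(a))   [R4 at 1.1]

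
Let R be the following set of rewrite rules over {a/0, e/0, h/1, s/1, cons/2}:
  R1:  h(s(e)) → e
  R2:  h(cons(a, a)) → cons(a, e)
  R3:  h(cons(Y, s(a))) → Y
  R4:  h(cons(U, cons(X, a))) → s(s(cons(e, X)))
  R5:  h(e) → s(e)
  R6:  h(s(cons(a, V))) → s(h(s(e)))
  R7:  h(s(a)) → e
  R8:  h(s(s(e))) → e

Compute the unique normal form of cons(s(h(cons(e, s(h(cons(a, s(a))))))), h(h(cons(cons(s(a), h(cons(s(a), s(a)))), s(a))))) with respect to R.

cons(s(e), s(a))

1. cons(s(h(cons(e, s(h(cons(a, s(a))))))), h(h(cons(cons(s(a), h(cons(s(a), s(a)))), s(a)))))  →  cons(s(h(cons(e, s(a)))), h(h(cons(cons(s(a), h(cons(s(a), s(a)))), s(a)))))   [R3 at 1.1.1.2.1]
2. cons(s(h(cons(e, s(a)))), h(h(cons(cons(s(a), h(cons(s(a), s(a)))), s(a)))))  →  cons(s(e), h(h(cons(cons(s(a), h(cons(s(a), s(a)))), s(a)))))   [R3 at 1.1]
3. cons(s(e), h(h(cons(cons(s(a), h(cons(s(a), s(a)))), s(a)))))  →  cons(s(e), h(cons(s(a), h(cons(s(a), s(a))))))   [R3 at 2.1]
4. cons(s(e), h(cons(s(a), h(cons(s(a), s(a))))))  →  cons(s(e), h(cons(s(a), s(a))))   [R3 at 2.1.2]
5. cons(s(e), h(cons(s(a), s(a))))  →  cons(s(e), s(a))   [R3 at 2]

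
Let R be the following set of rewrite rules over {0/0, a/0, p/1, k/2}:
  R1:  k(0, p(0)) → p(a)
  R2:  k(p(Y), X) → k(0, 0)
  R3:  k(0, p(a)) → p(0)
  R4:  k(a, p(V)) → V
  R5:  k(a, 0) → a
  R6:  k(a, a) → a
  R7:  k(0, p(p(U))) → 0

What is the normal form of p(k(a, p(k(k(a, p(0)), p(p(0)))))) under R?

1. p(k(a, p(k(k(a, p(0)), p(p(0))))))  →  p(k(k(a, p(0)), p(p(0))))   [R4 at 1]
2. p(k(k(a, p(0)), p(p(0))))  →  p(k(0, p(p(0))))   [R4 at 1.1]
3. p(k(0, p(p(0))))  →  p(0)   [R7 at 1]

p(0)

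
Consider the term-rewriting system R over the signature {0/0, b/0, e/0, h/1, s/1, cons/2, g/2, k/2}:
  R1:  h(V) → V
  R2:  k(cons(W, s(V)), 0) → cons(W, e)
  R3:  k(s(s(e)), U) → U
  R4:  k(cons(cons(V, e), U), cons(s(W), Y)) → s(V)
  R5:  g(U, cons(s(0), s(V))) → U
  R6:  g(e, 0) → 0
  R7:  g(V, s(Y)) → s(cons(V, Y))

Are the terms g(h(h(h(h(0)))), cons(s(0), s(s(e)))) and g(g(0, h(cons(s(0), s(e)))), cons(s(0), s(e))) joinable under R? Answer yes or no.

Reduce t₁ = g(h(h(h(h(0)))), cons(s(0), s(s(e)))):
1. g(h(h(h(h(0)))), cons(s(0), s(s(e))))  →  h(h(h(h(0))))   [R5 at ε]
2. h(h(h(h(0))))  →  h(h(h(0)))   [R1 at ε]
3. h(h(h(0)))  →  h(h(0))   [R1 at ε]
4. h(h(0))  →  h(0)   [R1 at ε]
5. h(0)  →  0   [R1 at ε]

Reduce t₂ = g(g(0, h(cons(s(0), s(e)))), cons(s(0), s(e))):
1. g(g(0, h(cons(s(0), s(e)))), cons(s(0), s(e)))  →  g(0, h(cons(s(0), s(e))))   [R5 at ε]
2. g(0, h(cons(s(0), s(e))))  →  g(0, cons(s(0), s(e)))   [R1 at 2]
3. g(0, cons(s(0), s(e)))  →  0   [R5 at ε]

yes — NF(t₁) = 0, NF(t₂) = 0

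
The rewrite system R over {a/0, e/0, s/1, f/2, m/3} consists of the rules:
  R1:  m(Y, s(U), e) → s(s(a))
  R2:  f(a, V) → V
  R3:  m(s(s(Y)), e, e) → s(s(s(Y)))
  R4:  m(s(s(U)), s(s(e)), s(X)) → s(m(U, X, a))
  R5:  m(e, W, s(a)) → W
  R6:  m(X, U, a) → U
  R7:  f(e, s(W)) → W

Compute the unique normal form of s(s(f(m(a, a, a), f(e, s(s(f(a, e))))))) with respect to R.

1. s(s(f(m(a, a, a), f(e, s(s(f(a, e)))))))  →  s(s(f(a, f(e, s(s(f(a, e)))))))   [R6 at 1.1.1]
2. s(s(f(a, f(e, s(s(f(a, e)))))))  →  s(s(f(e, s(s(f(a, e))))))   [R2 at 1.1]
3. s(s(f(e, s(s(f(a, e))))))  →  s(s(s(f(a, e))))   [R7 at 1.1]
4. s(s(s(f(a, e))))  →  s(s(s(e)))   [R2 at 1.1.1]

s(s(s(e)))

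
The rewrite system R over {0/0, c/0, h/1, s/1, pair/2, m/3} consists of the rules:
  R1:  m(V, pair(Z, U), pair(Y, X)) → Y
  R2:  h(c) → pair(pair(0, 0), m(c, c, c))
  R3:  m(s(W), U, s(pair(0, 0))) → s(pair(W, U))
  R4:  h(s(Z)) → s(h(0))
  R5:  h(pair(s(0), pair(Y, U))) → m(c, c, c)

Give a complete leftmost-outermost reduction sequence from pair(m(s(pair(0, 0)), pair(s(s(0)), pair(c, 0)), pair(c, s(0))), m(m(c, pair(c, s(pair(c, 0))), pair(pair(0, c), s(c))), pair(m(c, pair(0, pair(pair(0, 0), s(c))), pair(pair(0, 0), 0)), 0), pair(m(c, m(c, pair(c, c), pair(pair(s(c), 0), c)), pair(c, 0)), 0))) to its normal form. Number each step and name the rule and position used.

pair(c, c)

1. pair(m(s(pair(0, 0)), pair(s(s(0)), pair(c, 0)), pair(c, s(0))), m(m(c, pair(c, s(pair(c, 0))), pair(pair(0, c), s(c))), pair(m(c, pair(0, pair(pair(0, 0), s(c))), pair(pair(0, 0), 0)), 0), pair(m(c, m(c, pair(c, c), pair(pair(s(c), 0), c)), pair(c, 0)), 0)))  →  pair(c, m(m(c, pair(c, s(pair(c, 0))), pair(pair(0, c), s(c))), pair(m(c, pair(0, pair(pair(0, 0), s(c))), pair(pair(0, 0), 0)), 0), pair(m(c, m(c, pair(c, c), pair(pair(s(c), 0), c)), pair(c, 0)), 0)))   [R1 at 1]
2. pair(c, m(m(c, pair(c, s(pair(c, 0))), pair(pair(0, c), s(c))), pair(m(c, pair(0, pair(pair(0, 0), s(c))), pair(pair(0, 0), 0)), 0), pair(m(c, m(c, pair(c, c), pair(pair(s(c), 0), c)), pair(c, 0)), 0)))  →  pair(c, m(c, m(c, pair(c, c), pair(pair(s(c), 0), c)), pair(c, 0)))   [R1 at 2]
3. pair(c, m(c, m(c, pair(c, c), pair(pair(s(c), 0), c)), pair(c, 0)))  →  pair(c, m(c, pair(s(c), 0), pair(c, 0)))   [R1 at 2.2]
4. pair(c, m(c, pair(s(c), 0), pair(c, 0)))  →  pair(c, c)   [R1 at 2]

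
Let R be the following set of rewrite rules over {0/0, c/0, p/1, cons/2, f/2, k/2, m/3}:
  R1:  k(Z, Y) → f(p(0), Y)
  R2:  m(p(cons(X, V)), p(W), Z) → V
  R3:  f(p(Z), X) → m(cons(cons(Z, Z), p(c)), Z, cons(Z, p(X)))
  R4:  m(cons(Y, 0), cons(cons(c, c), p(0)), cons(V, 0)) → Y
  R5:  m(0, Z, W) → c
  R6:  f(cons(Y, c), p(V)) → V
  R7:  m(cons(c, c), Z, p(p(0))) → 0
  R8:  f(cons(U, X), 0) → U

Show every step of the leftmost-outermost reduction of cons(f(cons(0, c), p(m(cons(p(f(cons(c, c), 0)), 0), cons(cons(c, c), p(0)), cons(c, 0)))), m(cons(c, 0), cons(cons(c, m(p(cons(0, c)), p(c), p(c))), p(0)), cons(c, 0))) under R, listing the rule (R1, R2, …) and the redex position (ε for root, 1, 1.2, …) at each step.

cons(p(c), c)

1. cons(f(cons(0, c), p(m(cons(p(f(cons(c, c), 0)), 0), cons(cons(c, c), p(0)), cons(c, 0)))), m(cons(c, 0), cons(cons(c, m(p(cons(0, c)), p(c), p(c))), p(0)), cons(c, 0)))  →  cons(m(cons(p(f(cons(c, c), 0)), 0), cons(cons(c, c), p(0)), cons(c, 0)), m(cons(c, 0), cons(cons(c, m(p(cons(0, c)), p(c), p(c))), p(0)), cons(c, 0)))   [R6 at 1]
2. cons(m(cons(p(f(cons(c, c), 0)), 0), cons(cons(c, c), p(0)), cons(c, 0)), m(cons(c, 0), cons(cons(c, m(p(cons(0, c)), p(c), p(c))), p(0)), cons(c, 0)))  →  cons(p(f(cons(c, c), 0)), m(cons(c, 0), cons(cons(c, m(p(cons(0, c)), p(c), p(c))), p(0)), cons(c, 0)))   [R4 at 1]
3. cons(p(f(cons(c, c), 0)), m(cons(c, 0), cons(cons(c, m(p(cons(0, c)), p(c), p(c))), p(0)), cons(c, 0)))  →  cons(p(c), m(cons(c, 0), cons(cons(c, m(p(cons(0, c)), p(c), p(c))), p(0)), cons(c, 0)))   [R8 at 1.1]
4. cons(p(c), m(cons(c, 0), cons(cons(c, m(p(cons(0, c)), p(c), p(c))), p(0)), cons(c, 0)))  →  cons(p(c), m(cons(c, 0), cons(cons(c, c), p(0)), cons(c, 0)))   [R2 at 2.2.1.2]
5. cons(p(c), m(cons(c, 0), cons(cons(c, c), p(0)), cons(c, 0)))  →  cons(p(c), c)   [R4 at 2]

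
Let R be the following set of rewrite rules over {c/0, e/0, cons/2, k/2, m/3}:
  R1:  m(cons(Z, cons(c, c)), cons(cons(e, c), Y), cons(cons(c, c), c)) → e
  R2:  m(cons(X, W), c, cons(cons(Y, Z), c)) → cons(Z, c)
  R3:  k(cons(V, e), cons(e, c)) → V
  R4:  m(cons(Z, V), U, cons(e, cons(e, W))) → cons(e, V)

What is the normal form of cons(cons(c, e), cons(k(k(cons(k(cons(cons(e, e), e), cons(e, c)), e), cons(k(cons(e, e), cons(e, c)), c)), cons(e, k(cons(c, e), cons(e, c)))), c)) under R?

cons(cons(c, e), cons(e, c))

1. cons(cons(c, e), cons(k(k(cons(k(cons(cons(e, e), e), cons(e, c)), e), cons(k(cons(e, e), cons(e, c)), c)), cons(e, k(cons(c, e), cons(e, c)))), c))  →  cons(cons(c, e), cons(k(k(cons(cons(e, e), e), cons(k(cons(e, e), cons(e, c)), c)), cons(e, k(cons(c, e), cons(e, c)))), c))   [R3 at 2.1.1.1.1]
2. cons(cons(c, e), cons(k(k(cons(cons(e, e), e), cons(k(cons(e, e), cons(e, c)), c)), cons(e, k(cons(c, e), cons(e, c)))), c))  →  cons(cons(c, e), cons(k(k(cons(cons(e, e), e), cons(e, c)), cons(e, k(cons(c, e), cons(e, c)))), c))   [R3 at 2.1.1.2.1]
3. cons(cons(c, e), cons(k(k(cons(cons(e, e), e), cons(e, c)), cons(e, k(cons(c, e), cons(e, c)))), c))  →  cons(cons(c, e), cons(k(cons(e, e), cons(e, k(cons(c, e), cons(e, c)))), c))   [R3 at 2.1.1]
4. cons(cons(c, e), cons(k(cons(e, e), cons(e, k(cons(c, e), cons(e, c)))), c))  →  cons(cons(c, e), cons(k(cons(e, e), cons(e, c)), c))   [R3 at 2.1.2.2]
5. cons(cons(c, e), cons(k(cons(e, e), cons(e, c)), c))  →  cons(cons(c, e), cons(e, c))   [R3 at 2.1]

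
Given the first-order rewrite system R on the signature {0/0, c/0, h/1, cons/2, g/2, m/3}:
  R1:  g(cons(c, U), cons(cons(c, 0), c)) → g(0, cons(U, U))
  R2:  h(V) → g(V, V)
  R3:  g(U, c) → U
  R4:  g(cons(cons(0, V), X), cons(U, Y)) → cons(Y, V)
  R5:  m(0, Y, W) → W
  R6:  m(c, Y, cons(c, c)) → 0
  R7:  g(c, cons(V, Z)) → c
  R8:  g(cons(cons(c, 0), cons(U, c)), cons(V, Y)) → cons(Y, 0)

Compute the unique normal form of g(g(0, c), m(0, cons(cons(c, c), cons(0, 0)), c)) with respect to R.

1. g(g(0, c), m(0, cons(cons(c, c), cons(0, 0)), c))  →  g(0, m(0, cons(cons(c, c), cons(0, 0)), c))   [R3 at 1]
2. g(0, m(0, cons(cons(c, c), cons(0, 0)), c))  →  g(0, c)   [R5 at 2]
3. g(0, c)  →  0   [R3 at ε]

0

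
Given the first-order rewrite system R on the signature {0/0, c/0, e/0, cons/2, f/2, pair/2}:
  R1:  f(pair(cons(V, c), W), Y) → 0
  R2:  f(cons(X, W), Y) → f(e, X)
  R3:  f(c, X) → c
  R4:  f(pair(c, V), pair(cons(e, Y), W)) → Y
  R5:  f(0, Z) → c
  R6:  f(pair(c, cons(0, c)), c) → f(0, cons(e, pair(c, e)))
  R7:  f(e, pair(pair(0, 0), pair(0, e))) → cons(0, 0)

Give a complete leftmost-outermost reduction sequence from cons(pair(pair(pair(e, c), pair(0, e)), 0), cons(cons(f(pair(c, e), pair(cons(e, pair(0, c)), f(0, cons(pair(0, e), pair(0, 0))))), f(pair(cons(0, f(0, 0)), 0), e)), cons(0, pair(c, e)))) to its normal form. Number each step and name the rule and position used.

cons(pair(pair(pair(e, c), pair(0, e)), 0), cons(cons(pair(0, c), 0), cons(0, pair(c, e))))

1. cons(pair(pair(pair(e, c), pair(0, e)), 0), cons(cons(f(pair(c, e), pair(cons(e, pair(0, c)), f(0, cons(pair(0, e), pair(0, 0))))), f(pair(cons(0, f(0, 0)), 0), e)), cons(0, pair(c, e))))  →  cons(pair(pair(pair(e, c), pair(0, e)), 0), cons(cons(pair(0, c), f(pair(cons(0, f(0, 0)), 0), e)), cons(0, pair(c, e))))   [R4 at 2.1.1]
2. cons(pair(pair(pair(e, c), pair(0, e)), 0), cons(cons(pair(0, c), f(pair(cons(0, f(0, 0)), 0), e)), cons(0, pair(c, e))))  →  cons(pair(pair(pair(e, c), pair(0, e)), 0), cons(cons(pair(0, c), f(pair(cons(0, c), 0), e)), cons(0, pair(c, e))))   [R5 at 2.1.2.1.1.2]
3. cons(pair(pair(pair(e, c), pair(0, e)), 0), cons(cons(pair(0, c), f(pair(cons(0, c), 0), e)), cons(0, pair(c, e))))  →  cons(pair(pair(pair(e, c), pair(0, e)), 0), cons(cons(pair(0, c), 0), cons(0, pair(c, e))))   [R1 at 2.1.2]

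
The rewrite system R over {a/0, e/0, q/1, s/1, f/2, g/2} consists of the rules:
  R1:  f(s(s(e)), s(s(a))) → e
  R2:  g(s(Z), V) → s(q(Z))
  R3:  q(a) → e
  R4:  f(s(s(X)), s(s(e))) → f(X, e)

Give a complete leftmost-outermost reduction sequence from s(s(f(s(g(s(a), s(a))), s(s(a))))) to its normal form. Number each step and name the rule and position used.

s(s(e))

1. s(s(f(s(g(s(a), s(a))), s(s(a)))))  →  s(s(f(s(s(q(a))), s(s(a)))))   [R2 at 1.1.1.1]
2. s(s(f(s(s(q(a))), s(s(a)))))  →  s(s(f(s(s(e)), s(s(a)))))   [R3 at 1.1.1.1.1]
3. s(s(f(s(s(e)), s(s(a)))))  →  s(s(e))   [R1 at 1.1]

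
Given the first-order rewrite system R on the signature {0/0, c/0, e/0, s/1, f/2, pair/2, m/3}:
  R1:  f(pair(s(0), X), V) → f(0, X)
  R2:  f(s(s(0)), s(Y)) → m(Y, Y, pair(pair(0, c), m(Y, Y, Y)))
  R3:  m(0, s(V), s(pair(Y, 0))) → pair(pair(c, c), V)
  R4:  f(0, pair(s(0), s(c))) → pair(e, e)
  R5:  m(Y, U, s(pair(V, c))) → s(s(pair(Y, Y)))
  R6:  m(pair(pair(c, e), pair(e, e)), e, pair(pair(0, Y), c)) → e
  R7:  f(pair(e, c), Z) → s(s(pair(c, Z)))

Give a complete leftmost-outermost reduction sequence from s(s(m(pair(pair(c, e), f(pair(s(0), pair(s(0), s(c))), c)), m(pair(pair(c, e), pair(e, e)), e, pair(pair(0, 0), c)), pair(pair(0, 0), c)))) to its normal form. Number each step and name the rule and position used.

s(s(e))

1. s(s(m(pair(pair(c, e), f(pair(s(0), pair(s(0), s(c))), c)), m(pair(pair(c, e), pair(e, e)), e, pair(pair(0, 0), c)), pair(pair(0, 0), c))))  →  s(s(m(pair(pair(c, e), f(0, pair(s(0), s(c)))), m(pair(pair(c, e), pair(e, e)), e, pair(pair(0, 0), c)), pair(pair(0, 0), c))))   [R1 at 1.1.1.2]
2. s(s(m(pair(pair(c, e), f(0, pair(s(0), s(c)))), m(pair(pair(c, e), pair(e, e)), e, pair(pair(0, 0), c)), pair(pair(0, 0), c))))  →  s(s(m(pair(pair(c, e), pair(e, e)), m(pair(pair(c, e), pair(e, e)), e, pair(pair(0, 0), c)), pair(pair(0, 0), c))))   [R4 at 1.1.1.2]
3. s(s(m(pair(pair(c, e), pair(e, e)), m(pair(pair(c, e), pair(e, e)), e, pair(pair(0, 0), c)), pair(pair(0, 0), c))))  →  s(s(m(pair(pair(c, e), pair(e, e)), e, pair(pair(0, 0), c))))   [R6 at 1.1.2]
4. s(s(m(pair(pair(c, e), pair(e, e)), e, pair(pair(0, 0), c))))  →  s(s(e))   [R6 at 1.1]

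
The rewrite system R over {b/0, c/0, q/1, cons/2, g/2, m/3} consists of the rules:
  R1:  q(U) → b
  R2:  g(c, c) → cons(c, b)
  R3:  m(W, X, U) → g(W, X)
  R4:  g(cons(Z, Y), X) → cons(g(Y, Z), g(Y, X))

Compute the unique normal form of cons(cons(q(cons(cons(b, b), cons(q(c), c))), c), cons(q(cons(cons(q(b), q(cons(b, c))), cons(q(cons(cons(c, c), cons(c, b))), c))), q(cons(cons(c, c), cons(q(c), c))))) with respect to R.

cons(cons(b, c), cons(b, b))

1. cons(cons(q(cons(cons(b, b), cons(q(c), c))), c), cons(q(cons(cons(q(b), q(cons(b, c))), cons(q(cons(cons(c, c), cons(c, b))), c))), q(cons(cons(c, c), cons(q(c), c)))))  →  cons(cons(b, c), cons(q(cons(cons(q(b), q(cons(b, c))), cons(q(cons(cons(c, c), cons(c, b))), c))), q(cons(cons(c, c), cons(q(c), c)))))   [R1 at 1.1]
2. cons(cons(b, c), cons(q(cons(cons(q(b), q(cons(b, c))), cons(q(cons(cons(c, c), cons(c, b))), c))), q(cons(cons(c, c), cons(q(c), c)))))  →  cons(cons(b, c), cons(b, q(cons(cons(c, c), cons(q(c), c)))))   [R1 at 2.1]
3. cons(cons(b, c), cons(b, q(cons(cons(c, c), cons(q(c), c)))))  →  cons(cons(b, c), cons(b, b))   [R1 at 2.2]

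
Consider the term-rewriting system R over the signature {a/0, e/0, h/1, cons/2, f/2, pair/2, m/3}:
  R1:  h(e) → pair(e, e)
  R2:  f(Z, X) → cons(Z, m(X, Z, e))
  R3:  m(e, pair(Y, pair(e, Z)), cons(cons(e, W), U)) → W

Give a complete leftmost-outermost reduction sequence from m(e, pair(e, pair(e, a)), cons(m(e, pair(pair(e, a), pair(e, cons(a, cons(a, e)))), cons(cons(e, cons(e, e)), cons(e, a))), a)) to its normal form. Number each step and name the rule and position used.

1. m(e, pair(e, pair(e, a)), cons(m(e, pair(pair(e, a), pair(e, cons(a, cons(a, e)))), cons(cons(e, cons(e, e)), cons(e, a))), a))  →  m(e, pair(e, pair(e, a)), cons(cons(e, e), a))   [R3 at 3.1]
2. m(e, pair(e, pair(e, a)), cons(cons(e, e), a))  →  e   [R3 at ε]

e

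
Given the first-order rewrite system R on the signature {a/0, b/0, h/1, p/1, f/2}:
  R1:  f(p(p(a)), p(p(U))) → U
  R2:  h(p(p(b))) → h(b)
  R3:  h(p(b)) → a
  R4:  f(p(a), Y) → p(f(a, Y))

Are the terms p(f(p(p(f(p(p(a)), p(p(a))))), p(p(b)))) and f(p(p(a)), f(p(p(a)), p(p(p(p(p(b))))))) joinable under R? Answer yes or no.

Reduce t₁ = p(f(p(p(f(p(p(a)), p(p(a))))), p(p(b)))):
1. p(f(p(p(f(p(p(a)), p(p(a))))), p(p(b))))  →  p(f(p(p(a)), p(p(b))))   [R1 at 1.1.1.1]
2. p(f(p(p(a)), p(p(b))))  →  p(b)   [R1 at 1]

Reduce t₂ = f(p(p(a)), f(p(p(a)), p(p(p(p(p(b))))))):
1. f(p(p(a)), f(p(p(a)), p(p(p(p(p(b)))))))  →  f(p(p(a)), p(p(p(b))))   [R1 at 2]
2. f(p(p(a)), p(p(p(b))))  →  p(b)   [R1 at ε]

yes — NF(t₁) = p(b), NF(t₂) = p(b)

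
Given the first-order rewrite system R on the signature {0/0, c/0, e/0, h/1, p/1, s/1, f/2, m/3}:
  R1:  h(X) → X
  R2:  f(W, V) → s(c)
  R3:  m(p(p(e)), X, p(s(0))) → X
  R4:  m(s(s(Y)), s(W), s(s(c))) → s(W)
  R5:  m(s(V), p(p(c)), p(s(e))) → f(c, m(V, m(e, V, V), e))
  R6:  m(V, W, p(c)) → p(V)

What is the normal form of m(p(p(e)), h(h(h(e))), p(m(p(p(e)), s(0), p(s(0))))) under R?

1. m(p(p(e)), h(h(h(e))), p(m(p(p(e)), s(0), p(s(0)))))  →  m(p(p(e)), h(h(e)), p(m(p(p(e)), s(0), p(s(0)))))   [R1 at 2]
2. m(p(p(e)), h(h(e)), p(m(p(p(e)), s(0), p(s(0)))))  →  m(p(p(e)), h(e), p(m(p(p(e)), s(0), p(s(0)))))   [R1 at 2]
3. m(p(p(e)), h(e), p(m(p(p(e)), s(0), p(s(0)))))  →  m(p(p(e)), e, p(m(p(p(e)), s(0), p(s(0)))))   [R1 at 2]
4. m(p(p(e)), e, p(m(p(p(e)), s(0), p(s(0)))))  →  m(p(p(e)), e, p(s(0)))   [R3 at 3.1]
5. m(p(p(e)), e, p(s(0)))  →  e   [R3 at ε]

e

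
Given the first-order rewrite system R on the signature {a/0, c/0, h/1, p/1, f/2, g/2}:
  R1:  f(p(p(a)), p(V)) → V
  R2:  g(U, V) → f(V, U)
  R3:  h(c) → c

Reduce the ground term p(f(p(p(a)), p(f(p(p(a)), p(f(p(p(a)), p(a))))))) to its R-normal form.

1. p(f(p(p(a)), p(f(p(p(a)), p(f(p(p(a)), p(a)))))))  →  p(f(p(p(a)), p(f(p(p(a)), p(a)))))   [R1 at 1]
2. p(f(p(p(a)), p(f(p(p(a)), p(a)))))  →  p(f(p(p(a)), p(a)))   [R1 at 1]
3. p(f(p(p(a)), p(a)))  →  p(a)   [R1 at 1]

p(a)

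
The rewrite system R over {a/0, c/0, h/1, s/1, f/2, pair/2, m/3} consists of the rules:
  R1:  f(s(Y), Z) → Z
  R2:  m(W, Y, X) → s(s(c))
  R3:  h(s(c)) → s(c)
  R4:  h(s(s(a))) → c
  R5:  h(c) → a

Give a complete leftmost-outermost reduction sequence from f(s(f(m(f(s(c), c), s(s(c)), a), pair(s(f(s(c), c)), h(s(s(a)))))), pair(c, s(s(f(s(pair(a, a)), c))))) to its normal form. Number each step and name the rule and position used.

1. f(s(f(m(f(s(c), c), s(s(c)), a), pair(s(f(s(c), c)), h(s(s(a)))))), pair(c, s(s(f(s(pair(a, a)), c)))))  →  pair(c, s(s(f(s(pair(a, a)), c))))   [R1 at ε]
2. pair(c, s(s(f(s(pair(a, a)), c))))  →  pair(c, s(s(c)))   [R1 at 2.1.1]

pair(c, s(s(c)))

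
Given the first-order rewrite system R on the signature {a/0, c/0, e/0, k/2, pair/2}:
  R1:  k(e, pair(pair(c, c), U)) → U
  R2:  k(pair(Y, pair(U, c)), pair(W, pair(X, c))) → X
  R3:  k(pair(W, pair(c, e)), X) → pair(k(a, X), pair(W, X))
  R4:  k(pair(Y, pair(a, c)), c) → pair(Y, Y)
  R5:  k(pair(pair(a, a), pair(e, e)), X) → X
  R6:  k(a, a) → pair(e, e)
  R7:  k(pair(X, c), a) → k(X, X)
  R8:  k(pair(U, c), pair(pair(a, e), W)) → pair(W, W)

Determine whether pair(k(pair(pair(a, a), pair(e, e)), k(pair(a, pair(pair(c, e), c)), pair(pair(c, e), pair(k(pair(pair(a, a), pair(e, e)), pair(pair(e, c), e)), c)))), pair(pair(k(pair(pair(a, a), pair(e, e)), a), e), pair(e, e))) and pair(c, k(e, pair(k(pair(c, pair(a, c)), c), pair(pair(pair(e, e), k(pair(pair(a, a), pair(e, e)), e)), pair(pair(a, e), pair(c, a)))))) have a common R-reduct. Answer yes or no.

Reduce t₁ = pair(k(pair(pair(a, a), pair(e, e)), k(pair(a, pair(pair(c, e), c)), pair(pair(c, e), pair(k(pair(pair(a, a), pair(e, e)), pair(pair(e, c), e)), c)))), pair(pair(k(pair(pair(a, a), pair(e, e)), a), e), pair(e, e))):
1. pair(k(pair(pair(a, a), pair(e, e)), k(pair(a, pair(pair(c, e), c)), pair(pair(c, e), pair(k(pair(pair(a, a), pair(e, e)), pair(pair(e, c), e)), c)))), pair(pair(k(pair(pair(a, a), pair(e, e)), a), e), pair(e, e)))  →  pair(k(pair(a, pair(pair(c, e), c)), pair(pair(c, e), pair(k(pair(pair(a, a), pair(e, e)), pair(pair(e, c), e)), c))), pair(pair(k(pair(pair(a, a), pair(e, e)), a), e), pair(e, e)))   [R5 at 1]
2. pair(k(pair(a, pair(pair(c, e), c)), pair(pair(c, e), pair(k(pair(pair(a, a), pair(e, e)), pair(pair(e, c), e)), c))), pair(pair(k(pair(pair(a, a), pair(e, e)), a), e), pair(e, e)))  →  pair(k(pair(pair(a, a), pair(e, e)), pair(pair(e, c), e)), pair(pair(k(pair(pair(a, a), pair(e, e)), a), e), pair(e, e)))   [R2 at 1]
3. pair(k(pair(pair(a, a), pair(e, e)), pair(pair(e, c), e)), pair(pair(k(pair(pair(a, a), pair(e, e)), a), e), pair(e, e)))  →  pair(pair(pair(e, c), e), pair(pair(k(pair(pair(a, a), pair(e, e)), a), e), pair(e, e)))   [R5 at 1]
4. pair(pair(pair(e, c), e), pair(pair(k(pair(pair(a, a), pair(e, e)), a), e), pair(e, e)))  →  pair(pair(pair(e, c), e), pair(pair(a, e), pair(e, e)))   [R5 at 2.1.1]

Reduce t₂ = pair(c, k(e, pair(k(pair(c, pair(a, c)), c), pair(pair(pair(e, e), k(pair(pair(a, a), pair(e, e)), e)), pair(pair(a, e), pair(c, a)))))):
1. pair(c, k(e, pair(k(pair(c, pair(a, c)), c), pair(pair(pair(e, e), k(pair(pair(a, a), pair(e, e)), e)), pair(pair(a, e), pair(c, a))))))  →  pair(c, k(e, pair(pair(c, c), pair(pair(pair(e, e), k(pair(pair(a, a), pair(e, e)), e)), pair(pair(a, e), pair(c, a))))))   [R4 at 2.2.1]
2. pair(c, k(e, pair(pair(c, c), pair(pair(pair(e, e), k(pair(pair(a, a), pair(e, e)), e)), pair(pair(a, e), pair(c, a))))))  →  pair(c, pair(pair(pair(e, e), k(pair(pair(a, a), pair(e, e)), e)), pair(pair(a, e), pair(c, a))))   [R1 at 2]
3. pair(c, pair(pair(pair(e, e), k(pair(pair(a, a), pair(e, e)), e)), pair(pair(a, e), pair(c, a))))  →  pair(c, pair(pair(pair(e, e), e), pair(pair(a, e), pair(c, a))))   [R5 at 2.1.2]

no — NF(t₁) = pair(pair(pair(e, c), e), pair(pair(a, e), pair(e, e))), NF(t₂) = pair(c, pair(pair(pair(e, e), e), pair(pair(a, e), pair(c, a))))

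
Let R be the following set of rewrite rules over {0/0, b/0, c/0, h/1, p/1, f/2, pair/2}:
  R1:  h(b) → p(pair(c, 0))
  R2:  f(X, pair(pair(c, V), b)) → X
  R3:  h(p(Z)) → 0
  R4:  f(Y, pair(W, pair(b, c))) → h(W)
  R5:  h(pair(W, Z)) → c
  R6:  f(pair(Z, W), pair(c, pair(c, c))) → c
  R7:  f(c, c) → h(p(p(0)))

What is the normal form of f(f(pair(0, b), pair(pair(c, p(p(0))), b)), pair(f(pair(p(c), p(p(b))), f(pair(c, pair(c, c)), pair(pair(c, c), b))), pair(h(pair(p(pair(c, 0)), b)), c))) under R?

c

1. f(f(pair(0, b), pair(pair(c, p(p(0))), b)), pair(f(pair(p(c), p(p(b))), f(pair(c, pair(c, c)), pair(pair(c, c), b))), pair(h(pair(p(pair(c, 0)), b)), c)))  →  f(pair(0, b), pair(f(pair(p(c), p(p(b))), f(pair(c, pair(c, c)), pair(pair(c, c), b))), pair(h(pair(p(pair(c, 0)), b)), c)))   [R2 at 1]
2. f(pair(0, b), pair(f(pair(p(c), p(p(b))), f(pair(c, pair(c, c)), pair(pair(c, c), b))), pair(h(pair(p(pair(c, 0)), b)), c)))  →  f(pair(0, b), pair(f(pair(p(c), p(p(b))), pair(c, pair(c, c))), pair(h(pair(p(pair(c, 0)), b)), c)))   [R2 at 2.1.2]
3. f(pair(0, b), pair(f(pair(p(c), p(p(b))), pair(c, pair(c, c))), pair(h(pair(p(pair(c, 0)), b)), c)))  →  f(pair(0, b), pair(c, pair(h(pair(p(pair(c, 0)), b)), c)))   [R6 at 2.1]
4. f(pair(0, b), pair(c, pair(h(pair(p(pair(c, 0)), b)), c)))  →  f(pair(0, b), pair(c, pair(c, c)))   [R5 at 2.2.1]
5. f(pair(0, b), pair(c, pair(c, c)))  →  c   [R6 at ε]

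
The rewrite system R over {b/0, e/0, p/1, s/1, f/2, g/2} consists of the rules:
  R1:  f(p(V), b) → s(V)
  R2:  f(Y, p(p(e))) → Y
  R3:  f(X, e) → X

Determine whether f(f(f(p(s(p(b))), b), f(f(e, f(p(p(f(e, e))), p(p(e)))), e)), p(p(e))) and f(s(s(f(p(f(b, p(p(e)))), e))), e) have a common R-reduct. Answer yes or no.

Reduce t₁ = f(f(f(p(s(p(b))), b), f(f(e, f(p(p(f(e, e))), p(p(e)))), e)), p(p(e))):
1. f(f(f(p(s(p(b))), b), f(f(e, f(p(p(f(e, e))), p(p(e)))), e)), p(p(e)))  →  f(f(p(s(p(b))), b), f(f(e, f(p(p(f(e, e))), p(p(e)))), e))   [R2 at ε]
2. f(f(p(s(p(b))), b), f(f(e, f(p(p(f(e, e))), p(p(e)))), e))  →  f(s(s(p(b))), f(f(e, f(p(p(f(e, e))), p(p(e)))), e))   [R1 at 1]
3. f(s(s(p(b))), f(f(e, f(p(p(f(e, e))), p(p(e)))), e))  →  f(s(s(p(b))), f(e, f(p(p(f(e, e))), p(p(e)))))   [R3 at 2]
4. f(s(s(p(b))), f(e, f(p(p(f(e, e))), p(p(e)))))  →  f(s(s(p(b))), f(e, p(p(f(e, e)))))   [R2 at 2.2]
5. f(s(s(p(b))), f(e, p(p(f(e, e)))))  →  f(s(s(p(b))), f(e, p(p(e))))   [R3 at 2.2.1.1]
6. f(s(s(p(b))), f(e, p(p(e))))  →  f(s(s(p(b))), e)   [R2 at 2]
7. f(s(s(p(b))), e)  →  s(s(p(b)))   [R3 at ε]

Reduce t₂ = f(s(s(f(p(f(b, p(p(e)))), e))), e):
1. f(s(s(f(p(f(b, p(p(e)))), e))), e)  →  s(s(f(p(f(b, p(p(e)))), e)))   [R3 at ε]
2. s(s(f(p(f(b, p(p(e)))), e)))  →  s(s(p(f(b, p(p(e))))))   [R3 at 1.1]
3. s(s(p(f(b, p(p(e))))))  →  s(s(p(b)))   [R2 at 1.1.1]

yes — NF(t₁) = s(s(p(b))), NF(t₂) = s(s(p(b)))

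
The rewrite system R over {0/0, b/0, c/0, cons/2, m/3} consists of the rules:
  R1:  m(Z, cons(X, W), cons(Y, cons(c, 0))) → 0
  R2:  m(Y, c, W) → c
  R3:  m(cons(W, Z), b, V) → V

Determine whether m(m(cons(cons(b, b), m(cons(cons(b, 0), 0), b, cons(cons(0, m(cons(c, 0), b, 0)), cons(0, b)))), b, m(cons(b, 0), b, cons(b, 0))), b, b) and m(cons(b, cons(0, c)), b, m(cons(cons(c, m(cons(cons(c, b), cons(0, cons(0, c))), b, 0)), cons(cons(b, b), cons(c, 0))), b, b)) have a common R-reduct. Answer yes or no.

yes — NF(t₁) = b, NF(t₂) = b

Reduce t₁ = m(m(cons(cons(b, b), m(cons(cons(b, 0), 0), b, cons(cons(0, m(cons(c, 0), b, 0)), cons(0, b)))), b, m(cons(b, 0), b, cons(b, 0))), b, b):
1. m(m(cons(cons(b, b), m(cons(cons(b, 0), 0), b, cons(cons(0, m(cons(c, 0), b, 0)), cons(0, b)))), b, m(cons(b, 0), b, cons(b, 0))), b, b)  →  m(m(cons(b, 0), b, cons(b, 0)), b, b)   [R3 at 1]
2. m(m(cons(b, 0), b, cons(b, 0)), b, b)  →  m(cons(b, 0), b, b)   [R3 at 1]
3. m(cons(b, 0), b, b)  →  b   [R3 at ε]

Reduce t₂ = m(cons(b, cons(0, c)), b, m(cons(cons(c, m(cons(cons(c, b), cons(0, cons(0, c))), b, 0)), cons(cons(b, b), cons(c, 0))), b, b)):
1. m(cons(b, cons(0, c)), b, m(cons(cons(c, m(cons(cons(c, b), cons(0, cons(0, c))), b, 0)), cons(cons(b, b), cons(c, 0))), b, b))  →  m(cons(cons(c, m(cons(cons(c, b), cons(0, cons(0, c))), b, 0)), cons(cons(b, b), cons(c, 0))), b, b)   [R3 at ε]
2. m(cons(cons(c, m(cons(cons(c, b), cons(0, cons(0, c))), b, 0)), cons(cons(b, b), cons(c, 0))), b, b)  →  b   [R3 at ε]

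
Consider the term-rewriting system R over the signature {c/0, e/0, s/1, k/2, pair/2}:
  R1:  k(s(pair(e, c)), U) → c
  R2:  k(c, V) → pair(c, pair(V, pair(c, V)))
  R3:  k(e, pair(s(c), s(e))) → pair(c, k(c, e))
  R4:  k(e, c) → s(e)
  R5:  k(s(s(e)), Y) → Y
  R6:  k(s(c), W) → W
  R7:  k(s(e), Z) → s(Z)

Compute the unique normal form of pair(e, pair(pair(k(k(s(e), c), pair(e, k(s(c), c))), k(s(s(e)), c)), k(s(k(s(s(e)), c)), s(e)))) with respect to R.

1. pair(e, pair(pair(k(k(s(e), c), pair(e, k(s(c), c))), k(s(s(e)), c)), k(s(k(s(s(e)), c)), s(e))))  →  pair(e, pair(pair(k(s(c), pair(e, k(s(c), c))), k(s(s(e)), c)), k(s(k(s(s(e)), c)), s(e))))   [R7 at 2.1.1.1]
2. pair(e, pair(pair(k(s(c), pair(e, k(s(c), c))), k(s(s(e)), c)), k(s(k(s(s(e)), c)), s(e))))  →  pair(e, pair(pair(pair(e, k(s(c), c)), k(s(s(e)), c)), k(s(k(s(s(e)), c)), s(e))))   [R6 at 2.1.1]
3. pair(e, pair(pair(pair(e, k(s(c), c)), k(s(s(e)), c)), k(s(k(s(s(e)), c)), s(e))))  →  pair(e, pair(pair(pair(e, c), k(s(s(e)), c)), k(s(k(s(s(e)), c)), s(e))))   [R6 at 2.1.1.2]
4. pair(e, pair(pair(pair(e, c), k(s(s(e)), c)), k(s(k(s(s(e)), c)), s(e))))  →  pair(e, pair(pair(pair(e, c), c), k(s(k(s(s(e)), c)), s(e))))   [R5 at 2.1.2]
5. pair(e, pair(pair(pair(e, c), c), k(s(k(s(s(e)), c)), s(e))))  →  pair(e, pair(pair(pair(e, c), c), k(s(c), s(e))))   [R5 at 2.2.1.1]
6. pair(e, pair(pair(pair(e, c), c), k(s(c), s(e))))  →  pair(e, pair(pair(pair(e, c), c), s(e)))   [R6 at 2.2]

pair(e, pair(pair(pair(e, c), c), s(e)))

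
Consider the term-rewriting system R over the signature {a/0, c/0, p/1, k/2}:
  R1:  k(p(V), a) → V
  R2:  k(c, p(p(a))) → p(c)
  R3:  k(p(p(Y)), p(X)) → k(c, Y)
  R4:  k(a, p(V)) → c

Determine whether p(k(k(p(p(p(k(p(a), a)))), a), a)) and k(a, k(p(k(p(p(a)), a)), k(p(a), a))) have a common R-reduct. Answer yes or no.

no — NF(t₁) = p(p(a)), NF(t₂) = c

Reduce t₁ = p(k(k(p(p(p(k(p(a), a)))), a), a)):
1. p(k(k(p(p(p(k(p(a), a)))), a), a))  →  p(k(p(p(k(p(a), a))), a))   [R1 at 1.1]
2. p(k(p(p(k(p(a), a))), a))  →  p(p(k(p(a), a)))   [R1 at 1]
3. p(p(k(p(a), a)))  →  p(p(a))   [R1 at 1.1]

Reduce t₂ = k(a, k(p(k(p(p(a)), a)), k(p(a), a))):
1. k(a, k(p(k(p(p(a)), a)), k(p(a), a)))  →  k(a, k(p(p(a)), k(p(a), a)))   [R1 at 2.1.1]
2. k(a, k(p(p(a)), k(p(a), a)))  →  k(a, k(p(p(a)), a))   [R1 at 2.2]
3. k(a, k(p(p(a)), a))  →  k(a, p(a))   [R1 at 2]
4. k(a, p(a))  →  c   [R4 at ε]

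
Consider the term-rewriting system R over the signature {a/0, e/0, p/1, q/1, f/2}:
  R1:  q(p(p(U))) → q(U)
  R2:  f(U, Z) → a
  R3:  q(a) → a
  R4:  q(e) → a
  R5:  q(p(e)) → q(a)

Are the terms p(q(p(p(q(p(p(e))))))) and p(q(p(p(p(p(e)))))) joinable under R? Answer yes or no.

yes — NF(t₁) = p(a), NF(t₂) = p(a)

Reduce t₁ = p(q(p(p(q(p(p(e))))))):
1. p(q(p(p(q(p(p(e)))))))  →  p(q(q(p(p(e)))))   [R1 at 1]
2. p(q(q(p(p(e)))))  →  p(q(q(e)))   [R1 at 1.1]
3. p(q(q(e)))  →  p(q(a))   [R4 at 1.1]
4. p(q(a))  →  p(a)   [R3 at 1]

Reduce t₂ = p(q(p(p(p(p(e)))))):
1. p(q(p(p(p(p(e))))))  →  p(q(p(p(e))))   [R1 at 1]
2. p(q(p(p(e))))  →  p(q(e))   [R1 at 1]
3. p(q(e))  →  p(a)   [R4 at 1]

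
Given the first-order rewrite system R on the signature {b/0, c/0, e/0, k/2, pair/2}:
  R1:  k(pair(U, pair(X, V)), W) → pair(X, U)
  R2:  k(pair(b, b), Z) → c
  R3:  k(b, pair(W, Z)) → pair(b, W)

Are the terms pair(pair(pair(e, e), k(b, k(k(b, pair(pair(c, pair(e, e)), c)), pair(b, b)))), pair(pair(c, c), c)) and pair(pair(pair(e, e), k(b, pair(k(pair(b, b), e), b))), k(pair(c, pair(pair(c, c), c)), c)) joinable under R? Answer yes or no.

yes — NF(t₁) = pair(pair(pair(e, e), pair(b, c)), pair(pair(c, c), c)), NF(t₂) = pair(pair(pair(e, e), pair(b, c)), pair(pair(c, c), c))

Reduce t₁ = pair(pair(pair(e, e), k(b, k(k(b, pair(pair(c, pair(e, e)), c)), pair(b, b)))), pair(pair(c, c), c)):
1. pair(pair(pair(e, e), k(b, k(k(b, pair(pair(c, pair(e, e)), c)), pair(b, b)))), pair(pair(c, c), c))  →  pair(pair(pair(e, e), k(b, k(pair(b, pair(c, pair(e, e))), pair(b, b)))), pair(pair(c, c), c))   [R3 at 1.2.2.1]
2. pair(pair(pair(e, e), k(b, k(pair(b, pair(c, pair(e, e))), pair(b, b)))), pair(pair(c, c), c))  →  pair(pair(pair(e, e), k(b, pair(c, b))), pair(pair(c, c), c))   [R1 at 1.2.2]
3. pair(pair(pair(e, e), k(b, pair(c, b))), pair(pair(c, c), c))  →  pair(pair(pair(e, e), pair(b, c)), pair(pair(c, c), c))   [R3 at 1.2]

Reduce t₂ = pair(pair(pair(e, e), k(b, pair(k(pair(b, b), e), b))), k(pair(c, pair(pair(c, c), c)), c)):
1. pair(pair(pair(e, e), k(b, pair(k(pair(b, b), e), b))), k(pair(c, pair(pair(c, c), c)), c))  →  pair(pair(pair(e, e), pair(b, k(pair(b, b), e))), k(pair(c, pair(pair(c, c), c)), c))   [R3 at 1.2]
2. pair(pair(pair(e, e), pair(b, k(pair(b, b), e))), k(pair(c, pair(pair(c, c), c)), c))  →  pair(pair(pair(e, e), pair(b, c)), k(pair(c, pair(pair(c, c), c)), c))   [R2 at 1.2.2]
3. pair(pair(pair(e, e), pair(b, c)), k(pair(c, pair(pair(c, c), c)), c))  →  pair(pair(pair(e, e), pair(b, c)), pair(pair(c, c), c))   [R1 at 2]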